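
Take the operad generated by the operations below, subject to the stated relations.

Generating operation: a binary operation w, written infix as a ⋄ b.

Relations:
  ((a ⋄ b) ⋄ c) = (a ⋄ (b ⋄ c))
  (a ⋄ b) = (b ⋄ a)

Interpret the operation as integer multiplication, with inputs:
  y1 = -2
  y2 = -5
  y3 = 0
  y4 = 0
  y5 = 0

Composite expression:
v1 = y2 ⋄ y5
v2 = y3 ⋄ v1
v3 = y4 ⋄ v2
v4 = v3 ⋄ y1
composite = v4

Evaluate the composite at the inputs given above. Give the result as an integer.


0

(y2 ⋄ y5) = 0
(y3 ⋄ (y2 ⋄ y5)) = 0
(y4 ⋄ (y3 ⋄ (y2 ⋄ y5))) = 0
((y4 ⋄ (y3 ⋄ (y2 ⋄ y5))) ⋄ y1) = 0


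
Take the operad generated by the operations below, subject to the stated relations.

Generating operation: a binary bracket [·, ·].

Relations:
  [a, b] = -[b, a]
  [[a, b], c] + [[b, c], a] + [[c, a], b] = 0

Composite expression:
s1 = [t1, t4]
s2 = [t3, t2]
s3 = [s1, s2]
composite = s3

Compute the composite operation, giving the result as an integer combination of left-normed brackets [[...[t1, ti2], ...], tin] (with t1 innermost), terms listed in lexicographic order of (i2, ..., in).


-[[[t1, t4], t2], t3] + [[[t1, t4], t3], t2]

In the tensor algebra, words opening t1 carry the t1-anchored form.
Composite bracket: [[t1, t4], [t3, t2]]
Full expansion: 8 signed words from ab - ba (2^3 = 8).
The t1-initial words carry the normal form:
  from t1t4t2t3, sign -1: term -[[[t1, t4], t2], t3]
  from t1t4t3t2, sign +1: term +[[[t1, t4], t3], t2]


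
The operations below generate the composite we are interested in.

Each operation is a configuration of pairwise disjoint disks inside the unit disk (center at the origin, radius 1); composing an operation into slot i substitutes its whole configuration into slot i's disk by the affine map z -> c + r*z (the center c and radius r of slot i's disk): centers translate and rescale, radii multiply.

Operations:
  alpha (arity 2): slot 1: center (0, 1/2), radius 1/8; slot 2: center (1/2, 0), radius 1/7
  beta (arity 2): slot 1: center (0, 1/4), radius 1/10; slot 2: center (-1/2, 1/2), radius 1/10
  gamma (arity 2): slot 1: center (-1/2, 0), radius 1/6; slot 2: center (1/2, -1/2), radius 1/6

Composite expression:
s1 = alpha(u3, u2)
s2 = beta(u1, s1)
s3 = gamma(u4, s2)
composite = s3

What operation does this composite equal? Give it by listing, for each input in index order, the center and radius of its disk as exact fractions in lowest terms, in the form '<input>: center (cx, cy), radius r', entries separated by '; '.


u1: center (1/2, -11/24), radius 1/60; u2: center (17/40, -5/12), radius 1/420; u3: center (5/12, -49/120), radius 1/480; u4: center (-1/2, 0), radius 1/6

Below gamma, radii multiply path by path; the u-disk centers shift.
input u4: applying the 1 nested substitution gives center (-1/2, 0), radius 1/6
input u1: applying the 2 nested substitutions gives center (1/2, -11/24), radius 1/60
input u3: applying the 3 nested substitutions gives center (5/12, -49/120), radius 1/480
input u2: applying the 3 nested substitutions gives center (17/40, -5/12), radius 1/420


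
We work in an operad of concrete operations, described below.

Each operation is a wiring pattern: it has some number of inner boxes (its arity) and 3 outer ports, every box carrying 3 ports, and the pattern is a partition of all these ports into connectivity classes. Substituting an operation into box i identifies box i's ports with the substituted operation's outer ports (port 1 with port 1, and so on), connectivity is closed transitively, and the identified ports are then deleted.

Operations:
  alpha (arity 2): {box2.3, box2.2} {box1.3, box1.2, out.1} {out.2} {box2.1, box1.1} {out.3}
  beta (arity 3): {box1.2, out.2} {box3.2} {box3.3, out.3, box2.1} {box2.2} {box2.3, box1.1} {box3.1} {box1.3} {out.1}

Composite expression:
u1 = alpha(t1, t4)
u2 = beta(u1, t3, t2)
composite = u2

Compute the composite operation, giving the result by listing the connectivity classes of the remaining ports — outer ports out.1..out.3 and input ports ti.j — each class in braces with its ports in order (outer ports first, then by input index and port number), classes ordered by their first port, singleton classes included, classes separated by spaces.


{out.1} {out.2} {out.3, t2.3, t3.1} {t1.1, t4.1} {t1.2, t1.3, t3.3} {t2.1} {t2.2} {t3.2} {t4.2, t4.3}

Treat the ports identified at beta as solder joints: merge, then drop.
alpha over (t1, t4) gives {out.1, t1.2, t1.3} {out.2} {out.3} {t1.1, t4.1} {t4.2, t4.3}, out.j being that stage's outer ports
beta over (t1, t4, t3, t2) gives {out.1} {out.2} {out.3, t2.3, t3.1} {t1.1, t4.1} {t1.2, t1.3, t3.3} {t2.1} {t2.2} {t3.2} {t4.2, t4.3}, out.j being that stage's outer ports


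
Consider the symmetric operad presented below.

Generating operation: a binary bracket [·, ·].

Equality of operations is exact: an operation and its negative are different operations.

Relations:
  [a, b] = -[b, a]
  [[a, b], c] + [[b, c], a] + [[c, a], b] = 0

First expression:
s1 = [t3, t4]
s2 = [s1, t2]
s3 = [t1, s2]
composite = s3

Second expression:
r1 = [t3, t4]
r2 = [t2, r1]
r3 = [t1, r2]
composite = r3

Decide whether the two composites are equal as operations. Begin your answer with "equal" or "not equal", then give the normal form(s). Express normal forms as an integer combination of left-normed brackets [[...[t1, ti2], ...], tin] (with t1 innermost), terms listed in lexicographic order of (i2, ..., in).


not equal: they reduce to -[[[t1, t2], t3], t4] + [[[t1, t2], t4], t3] + [[[t1, t3], t4], t2] - [[[t1, t4], t3], t2] and [[[t1, t2], t3], t4] - [[[t1, t2], t4], t3] - [[[t1, t3], t4], t2] + [[[t1, t4], t3], t2]

The first expression reduces to -[[[t1, t2], t3], t4] + [[[t1, t2], t4], t3] + [[[t1, t3], t4], t2] - [[[t1, t4], t3], t2]
The second expression reduces to [[[t1, t2], t3], t4] - [[[t1, t2], t4], t3] - [[[t1, t3], t4], t2] + [[[t1, t4], t3], t2]
They disagree, so not equal.


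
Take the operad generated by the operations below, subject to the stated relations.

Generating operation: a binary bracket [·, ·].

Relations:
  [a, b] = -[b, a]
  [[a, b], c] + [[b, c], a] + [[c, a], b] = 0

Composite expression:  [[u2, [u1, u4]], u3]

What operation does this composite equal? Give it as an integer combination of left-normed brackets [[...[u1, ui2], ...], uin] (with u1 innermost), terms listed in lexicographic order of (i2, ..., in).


-[[[u1, u4], u2], u3]


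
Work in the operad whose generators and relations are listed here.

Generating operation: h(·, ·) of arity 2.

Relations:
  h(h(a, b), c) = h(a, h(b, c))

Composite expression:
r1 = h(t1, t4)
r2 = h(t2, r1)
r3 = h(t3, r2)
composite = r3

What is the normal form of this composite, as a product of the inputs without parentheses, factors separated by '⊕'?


t3 ⊕ t2 ⊕ t1 ⊕ t4

Under associativity of h, the answer is the t's in reading order.
h(t1, t4) unparenthesizes to t1 ⊕ t4
h(t2, h(t1, t4)) unparenthesizes to t2 ⊕ t1 ⊕ t4
h(t3, h(t2, h(t1, t4))) unparenthesizes to t3 ⊕ t2 ⊕ t1 ⊕ t4


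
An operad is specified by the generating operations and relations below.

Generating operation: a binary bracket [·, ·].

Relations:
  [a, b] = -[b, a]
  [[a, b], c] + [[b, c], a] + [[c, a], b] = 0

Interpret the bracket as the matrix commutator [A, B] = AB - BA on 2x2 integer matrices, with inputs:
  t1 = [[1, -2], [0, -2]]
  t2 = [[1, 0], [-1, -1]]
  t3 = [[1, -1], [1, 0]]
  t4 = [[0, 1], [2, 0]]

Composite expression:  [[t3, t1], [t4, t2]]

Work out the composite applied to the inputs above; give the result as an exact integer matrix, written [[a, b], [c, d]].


[t3, t1] = [[2, 1], [3, -2]]
[t4, t2] = [[-1, -2], [4, 1]]
[[t3, t1], [t4, t2]] = [[10, -6], [-22, -10]]

[[10, -6], [-22, -10]]


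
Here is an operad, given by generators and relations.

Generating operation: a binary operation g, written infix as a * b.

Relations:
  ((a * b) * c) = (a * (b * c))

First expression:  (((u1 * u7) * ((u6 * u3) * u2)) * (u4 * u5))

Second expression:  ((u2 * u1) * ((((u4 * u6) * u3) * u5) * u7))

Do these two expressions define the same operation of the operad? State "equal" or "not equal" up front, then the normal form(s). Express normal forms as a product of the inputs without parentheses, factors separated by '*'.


not equal: they reduce to u1 * u7 * u6 * u3 * u2 * u4 * u5 and u2 * u1 * u4 * u6 * u3 * u5 * u7

Reducing the first expression gives u1 * u7 * u6 * u3 * u2 * u4 * u5
Reducing the second expression gives u2 * u1 * u4 * u6 * u3 * u5 * u7
The normal forms differ: not equal.


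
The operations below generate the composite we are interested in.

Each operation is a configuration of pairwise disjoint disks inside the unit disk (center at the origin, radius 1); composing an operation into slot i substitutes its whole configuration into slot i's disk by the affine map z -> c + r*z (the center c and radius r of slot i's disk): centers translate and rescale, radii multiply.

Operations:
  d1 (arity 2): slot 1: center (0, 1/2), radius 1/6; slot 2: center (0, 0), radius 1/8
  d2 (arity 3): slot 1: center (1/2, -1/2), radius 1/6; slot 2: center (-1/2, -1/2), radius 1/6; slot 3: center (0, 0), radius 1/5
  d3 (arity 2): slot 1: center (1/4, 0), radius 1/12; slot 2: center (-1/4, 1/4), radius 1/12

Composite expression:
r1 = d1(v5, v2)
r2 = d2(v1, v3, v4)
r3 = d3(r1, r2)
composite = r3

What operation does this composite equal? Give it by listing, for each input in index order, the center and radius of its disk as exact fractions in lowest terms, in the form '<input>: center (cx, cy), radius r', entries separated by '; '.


Only the slot chain above each v matters under d3; compose those maps.
input v5: applying the 2 nested substitutions gives center (1/4, 1/24), radius 1/72
input v2: applying the 2 nested substitutions gives center (1/4, 0), radius 1/96
input v1: applying the 2 nested substitutions gives center (-5/24, 5/24), radius 1/72
input v3: applying the 2 nested substitutions gives center (-7/24, 5/24), radius 1/72
input v4: applying the 2 nested substitutions gives center (-1/4, 1/4), radius 1/60

v1: center (-5/24, 5/24), radius 1/72; v2: center (1/4, 0), radius 1/96; v3: center (-7/24, 5/24), radius 1/72; v4: center (-1/4, 1/4), radius 1/60; v5: center (1/4, 1/24), radius 1/72


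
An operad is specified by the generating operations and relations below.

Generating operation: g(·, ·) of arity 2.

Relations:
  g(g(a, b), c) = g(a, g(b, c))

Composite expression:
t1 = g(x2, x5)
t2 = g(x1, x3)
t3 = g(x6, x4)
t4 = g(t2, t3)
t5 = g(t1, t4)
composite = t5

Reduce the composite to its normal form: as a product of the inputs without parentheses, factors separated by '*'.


x2 * x5 * x1 * x3 * x6 * x4

Key point: g is associative — brackets drop, the x-order remains.
g(x2, x5) linearizes to x2 * x5
g(x1, x3) linearizes to x1 * x3
g(x6, x4) linearizes to x6 * x4
g(g(x1, x3), g(x6, x4)) linearizes to x1 * x3 * x6 * x4
g(g(x2, x5), g(g(x1, x3), g(x6, x4))) linearizes to x2 * x5 * x1 * x3 * x6 * x4


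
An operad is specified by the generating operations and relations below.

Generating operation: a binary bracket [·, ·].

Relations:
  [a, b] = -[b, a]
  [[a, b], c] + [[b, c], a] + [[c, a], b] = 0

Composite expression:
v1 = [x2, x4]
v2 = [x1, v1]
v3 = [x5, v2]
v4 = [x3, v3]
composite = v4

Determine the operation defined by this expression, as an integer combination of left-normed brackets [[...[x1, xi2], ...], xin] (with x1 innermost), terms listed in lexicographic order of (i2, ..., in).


[[[[x1, x2], x4], x5], x3] - [[[[x1, x4], x2], x5], x3]

Left-normed coefficients sit on the x1-initial expansion words.
Composite bracket: [x3, [x5, [x1, [x2, x4]]]]
Applying ab - ba throughout gives 16 signed words (2^4 = 16).
Only words starting with x1 matter:
  x1x2x4x5x3 appears with sign +1, giving the term +[[[[x1, x2], x4], x5], x3]
  x1x4x2x5x3 appears with sign -1, giving the term -[[[[x1, x4], x2], x5], x3]


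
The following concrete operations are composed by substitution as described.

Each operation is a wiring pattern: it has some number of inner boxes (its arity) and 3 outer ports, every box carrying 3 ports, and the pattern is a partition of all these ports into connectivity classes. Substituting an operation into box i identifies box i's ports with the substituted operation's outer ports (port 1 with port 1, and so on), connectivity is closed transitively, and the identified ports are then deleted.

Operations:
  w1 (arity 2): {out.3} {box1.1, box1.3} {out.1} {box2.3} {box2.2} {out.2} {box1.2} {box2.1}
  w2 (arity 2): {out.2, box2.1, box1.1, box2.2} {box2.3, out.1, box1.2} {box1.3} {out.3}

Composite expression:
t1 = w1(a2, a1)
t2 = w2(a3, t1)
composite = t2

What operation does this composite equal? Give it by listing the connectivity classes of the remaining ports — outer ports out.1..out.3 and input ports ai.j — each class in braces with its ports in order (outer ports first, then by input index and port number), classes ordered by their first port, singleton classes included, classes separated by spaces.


{out.1, a3.2} {out.2, a3.1} {out.3} {a1.1} {a1.2} {a1.3} {a2.1, a2.3} {a2.2} {a3.3}

Reachability decides: close wires over w2-identified ports.
w1 over (a2, a1) gives {out.1} {out.2} {out.3} {a1.1} {a1.2} {a1.3} {a2.1, a2.3} {a2.2}, out.j being that stage's outer ports
w2 over (a3, a2, a1) gives {out.1, a3.2} {out.2, a3.1} {out.3} {a1.1} {a1.2} {a1.3} {a2.1, a2.3} {a2.2} {a3.3}, out.j being that stage's outer ports


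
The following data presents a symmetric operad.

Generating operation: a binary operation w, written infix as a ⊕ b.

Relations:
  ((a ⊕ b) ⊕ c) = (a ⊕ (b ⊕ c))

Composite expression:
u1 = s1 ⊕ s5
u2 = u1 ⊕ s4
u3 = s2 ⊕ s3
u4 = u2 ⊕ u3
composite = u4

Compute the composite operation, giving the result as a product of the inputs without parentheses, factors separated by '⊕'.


s1 ⊕ s5 ⊕ s4 ⊕ s2 ⊕ s3

Key point: w is associative — brackets drop, the s-order remains.
(s1 ⊕ s5) linearizes to s1 ⊕ s5
((s1 ⊕ s5) ⊕ s4) linearizes to s1 ⊕ s5 ⊕ s4
(s2 ⊕ s3) linearizes to s2 ⊕ s3
(((s1 ⊕ s5) ⊕ s4) ⊕ (s2 ⊕ s3)) linearizes to s1 ⊕ s5 ⊕ s4 ⊕ s2 ⊕ s3


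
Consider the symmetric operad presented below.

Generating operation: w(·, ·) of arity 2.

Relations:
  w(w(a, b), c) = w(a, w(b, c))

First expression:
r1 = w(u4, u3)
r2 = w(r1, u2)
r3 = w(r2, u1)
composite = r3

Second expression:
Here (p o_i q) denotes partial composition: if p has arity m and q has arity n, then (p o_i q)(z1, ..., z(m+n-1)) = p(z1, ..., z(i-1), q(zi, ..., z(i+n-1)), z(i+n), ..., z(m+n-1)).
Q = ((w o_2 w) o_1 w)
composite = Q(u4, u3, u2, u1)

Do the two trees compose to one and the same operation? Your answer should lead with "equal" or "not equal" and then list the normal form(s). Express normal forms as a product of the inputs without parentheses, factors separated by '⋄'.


equal; both compose to u4 ⋄ u3 ⋄ u2 ⋄ u1

The first expression reduces to u4 ⋄ u3 ⋄ u2 ⋄ u1
The second expression reduces to u4 ⋄ u3 ⋄ u2 ⋄ u1
The forms coincide; equal.


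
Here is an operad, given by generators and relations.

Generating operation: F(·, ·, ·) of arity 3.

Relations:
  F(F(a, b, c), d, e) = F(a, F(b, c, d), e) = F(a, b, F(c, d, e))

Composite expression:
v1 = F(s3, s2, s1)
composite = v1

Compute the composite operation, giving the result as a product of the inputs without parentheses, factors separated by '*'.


s3 * s2 * s1

Every regrouping of F is equal, so read the s-inputs in written order.
F(s3, s2, s1) spells out as s3 * s2 * s1


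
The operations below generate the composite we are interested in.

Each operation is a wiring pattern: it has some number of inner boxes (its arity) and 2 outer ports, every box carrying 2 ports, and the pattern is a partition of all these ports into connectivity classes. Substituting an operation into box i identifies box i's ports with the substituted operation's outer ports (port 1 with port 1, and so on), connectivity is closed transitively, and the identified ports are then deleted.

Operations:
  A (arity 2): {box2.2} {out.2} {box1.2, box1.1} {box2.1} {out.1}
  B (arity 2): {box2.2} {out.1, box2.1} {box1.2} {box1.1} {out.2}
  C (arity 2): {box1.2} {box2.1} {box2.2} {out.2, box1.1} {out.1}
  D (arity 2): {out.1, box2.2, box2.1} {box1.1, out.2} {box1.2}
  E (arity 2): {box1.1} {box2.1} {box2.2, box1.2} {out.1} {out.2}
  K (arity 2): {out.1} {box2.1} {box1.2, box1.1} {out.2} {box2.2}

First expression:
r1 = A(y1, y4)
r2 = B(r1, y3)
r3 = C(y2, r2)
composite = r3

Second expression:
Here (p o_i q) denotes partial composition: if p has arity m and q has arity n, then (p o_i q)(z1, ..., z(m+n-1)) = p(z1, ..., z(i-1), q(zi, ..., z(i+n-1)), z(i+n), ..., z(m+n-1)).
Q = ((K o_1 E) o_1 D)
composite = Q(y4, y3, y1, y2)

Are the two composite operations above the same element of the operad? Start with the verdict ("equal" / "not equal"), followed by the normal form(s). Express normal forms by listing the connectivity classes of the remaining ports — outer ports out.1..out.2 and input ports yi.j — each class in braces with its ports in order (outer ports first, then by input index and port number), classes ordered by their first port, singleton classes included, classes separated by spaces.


Normal form of the first expression: {out.1} {out.2, y2.1} {y1.1, y1.2} {y2.2} {y3.1} {y3.2} {y4.1} {y4.2}
Normal form of the second expression: {out.1} {out.2} {y1.1} {y1.2, y4.1} {y2.1} {y2.2} {y3.1, y3.2} {y4.2}
Different reductions; not equal.

not equal; the first gives {out.1} {out.2, y2.1} {y1.1, y1.2} {y2.2} {y3.1} {y3.2} {y4.1} {y4.2} and the second {out.1} {out.2} {y1.1} {y1.2, y4.1} {y2.1} {y2.2} {y3.1, y3.2} {y4.2}


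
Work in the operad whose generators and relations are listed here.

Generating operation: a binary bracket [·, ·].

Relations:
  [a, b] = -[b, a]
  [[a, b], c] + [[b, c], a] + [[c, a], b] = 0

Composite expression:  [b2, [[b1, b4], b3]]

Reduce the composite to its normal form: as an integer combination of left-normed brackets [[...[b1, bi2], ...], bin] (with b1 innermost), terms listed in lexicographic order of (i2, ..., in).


Expand each bracket as ab - ba; the b1-initial words give the coefficients.
Composite bracket: [b2, [[b1, b4], b3]]
The bracket unfolds into 8 signed words via [a, b] = ab - ba (2^3 = 8).
Keep just the words that open with b1:
  from b1b4b3b2, sign -1: term -[[[b1, b4], b3], b2]

-[[[b1, b4], b3], b2]


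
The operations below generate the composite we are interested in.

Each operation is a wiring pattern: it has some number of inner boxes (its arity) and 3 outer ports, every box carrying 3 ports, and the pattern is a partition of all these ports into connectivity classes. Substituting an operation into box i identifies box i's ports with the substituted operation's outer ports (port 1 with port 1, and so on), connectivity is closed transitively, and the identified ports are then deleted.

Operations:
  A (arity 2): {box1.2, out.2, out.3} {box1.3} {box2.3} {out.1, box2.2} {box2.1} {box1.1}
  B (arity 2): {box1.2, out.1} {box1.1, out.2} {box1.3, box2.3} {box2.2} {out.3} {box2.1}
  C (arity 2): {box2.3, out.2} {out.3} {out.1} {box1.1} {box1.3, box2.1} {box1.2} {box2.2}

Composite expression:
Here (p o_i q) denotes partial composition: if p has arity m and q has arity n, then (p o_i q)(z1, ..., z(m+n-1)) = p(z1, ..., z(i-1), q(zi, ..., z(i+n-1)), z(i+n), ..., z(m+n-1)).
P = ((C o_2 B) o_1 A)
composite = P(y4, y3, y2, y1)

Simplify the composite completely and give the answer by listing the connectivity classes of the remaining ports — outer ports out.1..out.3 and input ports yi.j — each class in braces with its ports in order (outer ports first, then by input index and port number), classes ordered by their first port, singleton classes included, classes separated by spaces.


Connectivity passes through glued C-boundaries; trace each wire chain.
composing A on (y4, y3), with out.j its own outer ports: {out.1, y3.2} {out.2, out.3, y4.2} {y3.1} {y3.3} {y4.1} {y4.3}
composing B on (y2, y1), with out.j its own outer ports: {out.1, y2.2} {out.2, y2.1} {out.3} {y1.1} {y1.2} {y1.3, y2.3}
composing C on (y4, y3, y2, y1), with out.j its own outer ports: {out.1} {out.2} {out.3} {y1.1} {y1.2} {y1.3, y2.3} {y2.1} {y2.2, y4.2} {y3.1} {y3.2} {y3.3} {y4.1} {y4.3}

{out.1} {out.2} {out.3} {y1.1} {y1.2} {y1.3, y2.3} {y2.1} {y2.2, y4.2} {y3.1} {y3.2} {y3.3} {y4.1} {y4.3}


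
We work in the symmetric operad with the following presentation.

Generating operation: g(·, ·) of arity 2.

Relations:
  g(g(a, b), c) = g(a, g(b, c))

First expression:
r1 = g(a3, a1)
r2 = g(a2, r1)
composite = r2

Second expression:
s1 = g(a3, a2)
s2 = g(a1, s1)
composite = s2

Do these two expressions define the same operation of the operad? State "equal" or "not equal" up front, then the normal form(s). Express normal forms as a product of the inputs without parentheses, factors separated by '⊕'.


The first expression, normalized: a2 ⊕ a3 ⊕ a1
The second expression, normalized: a1 ⊕ a3 ⊕ a2
Distinct normal forms: not equal.

not equal; the first gives a2 ⊕ a3 ⊕ a1 and the second a1 ⊕ a3 ⊕ a2


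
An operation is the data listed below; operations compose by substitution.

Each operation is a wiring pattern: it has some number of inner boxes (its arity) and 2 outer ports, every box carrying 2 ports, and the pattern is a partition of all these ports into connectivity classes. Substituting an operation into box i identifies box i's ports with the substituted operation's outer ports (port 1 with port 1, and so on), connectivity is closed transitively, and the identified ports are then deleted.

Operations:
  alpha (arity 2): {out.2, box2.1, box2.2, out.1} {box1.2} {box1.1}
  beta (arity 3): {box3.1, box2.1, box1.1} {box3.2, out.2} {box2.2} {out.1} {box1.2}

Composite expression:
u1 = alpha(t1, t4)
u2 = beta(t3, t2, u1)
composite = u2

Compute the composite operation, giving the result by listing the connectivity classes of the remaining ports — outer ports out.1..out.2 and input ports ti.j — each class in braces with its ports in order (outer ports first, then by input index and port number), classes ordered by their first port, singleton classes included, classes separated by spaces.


{out.1} {out.2, t2.1, t3.1, t4.1, t4.2} {t1.1} {t1.2} {t2.2} {t3.2}

After gluing at beta, chains via deleted ports link the t-ports.
after alpha, the pattern on (t1, t4) reads {out.1, out.2, t4.1, t4.2} {t1.1} {t1.2} (out.j = its outer ports)
after beta, the pattern on (t3, t2, t1, t4) reads {out.1} {out.2, t2.1, t3.1, t4.1, t4.2} {t1.1} {t1.2} {t2.2} {t3.2} (out.j = its outer ports)


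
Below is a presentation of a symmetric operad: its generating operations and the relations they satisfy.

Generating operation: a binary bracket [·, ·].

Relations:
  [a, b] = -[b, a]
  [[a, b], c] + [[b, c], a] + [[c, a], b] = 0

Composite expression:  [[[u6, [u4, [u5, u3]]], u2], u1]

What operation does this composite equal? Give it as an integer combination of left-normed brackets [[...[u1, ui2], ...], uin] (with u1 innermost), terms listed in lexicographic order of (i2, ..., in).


-[[[[[u1, u2], u3], u5], u4], u6] + [[[[[u1, u2], u4], u3], u5], u6] - [[[[[u1, u2], u4], u5], u3], u6] + [[[[[u1, u2], u5], u3], u4], u6] + [[[[[u1, u2], u6], u3], u5], u4] - [[[[[u1, u2], u6], u4], u3], u5] + [[[[[u1, u2], u6], u4], u5], u3] - [[[[[u1, u2], u6], u5], u3], u4] + [[[[[u1, u3], u5], u4], u6], u2] - [[[[[u1, u4], u3], u5], u6], u2] + [[[[[u1, u4], u5], u3], u6], u2] - [[[[[u1, u5], u3], u4], u6], u2] - [[[[[u1, u6], u3], u5], u4], u2] + [[[[[u1, u6], u4], u3], u5], u2] - [[[[[u1, u6], u4], u5], u3], u2] + [[[[[u1, u6], u5], u3], u4], u2]

Antisymmetry and Jacobi reduce to u1-anchored left-normed brackets.
Composite bracket: [[[u6, [u4, [u5, u3]]], u2], u1]
Under [a, b] = ab - ba we get 32 signed associative words (2^5 = 32).
Words beginning with u1 determine it all:
  u1u2u3u5u4u6 appears with sign -1, giving the term -[[[[[u1, u2], u3], u5], u4], u6]
  u1u2u4u3u5u6 appears with sign +1, giving the term +[[[[[u1, u2], u4], u3], u5], u6]
  u1u2u4u5u3u6 appears with sign -1, giving the term -[[[[[u1, u2], u4], u5], u3], u6]
  u1u2u5u3u4u6 appears with sign +1, giving the term +[[[[[u1, u2], u5], u3], u4], u6]
  u1u2u6u3u5u4 appears with sign +1, giving the term +[[[[[u1, u2], u6], u3], u5], u4]
  u1u2u6u4u3u5 appears with sign -1, giving the term -[[[[[u1, u2], u6], u4], u3], u5]
  u1u2u6u4u5u3 appears with sign +1, giving the term +[[[[[u1, u2], u6], u4], u5], u3]
  u1u2u6u5u3u4 appears with sign -1, giving the term -[[[[[u1, u2], u6], u5], u3], u4]
  u1u3u5u4u6u2 appears with sign +1, giving the term +[[[[[u1, u3], u5], u4], u6], u2]
  u1u4u3u5u6u2 appears with sign -1, giving the term -[[[[[u1, u4], u3], u5], u6], u2]
  u1u4u5u3u6u2 appears with sign +1, giving the term +[[[[[u1, u4], u5], u3], u6], u2]
  u1u5u3u4u6u2 appears with sign -1, giving the term -[[[[[u1, u5], u3], u4], u6], u2]
  u1u6u3u5u4u2 appears with sign -1, giving the term -[[[[[u1, u6], u3], u5], u4], u2]
  u1u6u4u3u5u2 appears with sign +1, giving the term +[[[[[u1, u6], u4], u3], u5], u2]
  u1u6u4u5u3u2 appears with sign -1, giving the term -[[[[[u1, u6], u4], u5], u3], u2]
  u1u6u5u3u4u2 appears with sign +1, giving the term +[[[[[u1, u6], u5], u3], u4], u2]


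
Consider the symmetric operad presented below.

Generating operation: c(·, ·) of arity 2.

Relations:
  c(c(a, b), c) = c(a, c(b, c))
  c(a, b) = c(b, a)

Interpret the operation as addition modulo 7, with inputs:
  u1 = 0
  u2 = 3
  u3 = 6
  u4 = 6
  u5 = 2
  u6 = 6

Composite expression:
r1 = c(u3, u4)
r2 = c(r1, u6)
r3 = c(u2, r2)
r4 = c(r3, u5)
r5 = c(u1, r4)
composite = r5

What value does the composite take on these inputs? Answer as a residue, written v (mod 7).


2 (mod 7)

c(u3, u4) = 5
c(c(u3, u4), u6) = 4
c(u2, c(c(u3, u4), u6)) = 0
c(c(u2, c(c(u3, u4), u6)), u5) = 2
c(u1, c(c(u2, c(c(u3, u4), u6)), u5)) = 2


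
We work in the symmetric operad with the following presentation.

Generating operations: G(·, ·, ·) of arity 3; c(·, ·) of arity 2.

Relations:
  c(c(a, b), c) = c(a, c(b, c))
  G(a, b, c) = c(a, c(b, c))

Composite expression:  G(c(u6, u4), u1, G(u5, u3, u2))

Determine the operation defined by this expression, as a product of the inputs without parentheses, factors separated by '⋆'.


u6 ⋆ u4 ⋆ u1 ⋆ u5 ⋆ u3 ⋆ u2

The G-tree's shape is irrelevant; the u-reading-order decides.
c(u6, u4) flattens to u6 ⋆ u4
G(u5, u3, u2) flattens to u5 ⋆ u3 ⋆ u2
G(c(u6, u4), u1, G(u5, u3, u2)) flattens to u6 ⋆ u4 ⋆ u1 ⋆ u5 ⋆ u3 ⋆ u2


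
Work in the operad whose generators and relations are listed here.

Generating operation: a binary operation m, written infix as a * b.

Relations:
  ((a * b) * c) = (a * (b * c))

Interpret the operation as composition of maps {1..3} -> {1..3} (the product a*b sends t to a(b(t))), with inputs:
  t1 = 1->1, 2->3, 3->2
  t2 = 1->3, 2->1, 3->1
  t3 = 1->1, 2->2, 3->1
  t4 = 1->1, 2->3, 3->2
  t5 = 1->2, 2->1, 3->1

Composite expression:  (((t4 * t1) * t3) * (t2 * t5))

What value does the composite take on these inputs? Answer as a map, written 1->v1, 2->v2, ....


1->1, 2->1, 3->1

(t4 * t1) = 1->1, 2->2, 3->3
((t4 * t1) * t3) = 1->1, 2->2, 3->1
(t2 * t5) = 1->1, 2->3, 3->3
(((t4 * t1) * t3) * (t2 * t5)) = 1->1, 2->1, 3->1


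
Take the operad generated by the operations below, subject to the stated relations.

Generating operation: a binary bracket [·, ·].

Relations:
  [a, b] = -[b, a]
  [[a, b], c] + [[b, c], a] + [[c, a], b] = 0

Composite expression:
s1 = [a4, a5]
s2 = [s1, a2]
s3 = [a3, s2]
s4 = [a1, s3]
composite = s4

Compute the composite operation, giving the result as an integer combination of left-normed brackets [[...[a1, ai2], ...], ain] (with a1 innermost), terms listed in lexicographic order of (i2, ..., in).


Left-normed coefficients sit on the a1-initial expansion words.
Composite bracket: [a1, [a3, [[a4, a5], a2]]]
Expanding via [a, b] = ab - ba: 16 signed words (2^4 = 16).
Keep just the words that open with a1:
  from a1a2a4a5a3, sign +1: term +[[[[a1, a2], a4], a5], a3]
  from a1a2a5a4a3, sign -1: term -[[[[a1, a2], a5], a4], a3]
  from a1a3a2a4a5, sign -1: term -[[[[a1, a3], a2], a4], a5]
  from a1a3a2a5a4, sign +1: term +[[[[a1, a3], a2], a5], a4]
  from a1a3a4a5a2, sign +1: term +[[[[a1, a3], a4], a5], a2]
  from a1a3a5a4a2, sign -1: term -[[[[a1, a3], a5], a4], a2]
  from a1a4a5a2a3, sign -1: term -[[[[a1, a4], a5], a2], a3]
  from a1a5a4a2a3, sign +1: term +[[[[a1, a5], a4], a2], a3]

[[[[a1, a2], a4], a5], a3] - [[[[a1, a2], a5], a4], a3] - [[[[a1, a3], a2], a4], a5] + [[[[a1, a3], a2], a5], a4] + [[[[a1, a3], a4], a5], a2] - [[[[a1, a3], a5], a4], a2] - [[[[a1, a4], a5], a2], a3] + [[[[a1, a5], a4], a2], a3]


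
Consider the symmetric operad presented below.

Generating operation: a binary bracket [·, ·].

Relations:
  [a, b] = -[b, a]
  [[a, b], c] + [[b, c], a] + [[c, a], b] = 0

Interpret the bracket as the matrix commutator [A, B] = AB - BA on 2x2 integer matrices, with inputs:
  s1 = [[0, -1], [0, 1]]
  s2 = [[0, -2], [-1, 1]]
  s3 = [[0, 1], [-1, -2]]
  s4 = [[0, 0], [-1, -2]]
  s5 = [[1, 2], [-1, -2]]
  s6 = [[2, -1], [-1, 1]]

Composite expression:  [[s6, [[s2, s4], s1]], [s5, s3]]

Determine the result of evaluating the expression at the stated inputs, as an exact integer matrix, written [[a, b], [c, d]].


[s2, s4] = [[2, 4], [-3, -2]]
[[s2, s4], s1] = [[-3, 0], [3, 3]]
[s6, [[s2, s4], s1]] = [[-3, -6], [3, 3]]
[s5, s3] = [[-1, -1], [1, 1]]
[[s6, [[s2, s4], s1]], [s5, s3]] = [[-3, -6], [0, 3]]

[[-3, -6], [0, 3]]


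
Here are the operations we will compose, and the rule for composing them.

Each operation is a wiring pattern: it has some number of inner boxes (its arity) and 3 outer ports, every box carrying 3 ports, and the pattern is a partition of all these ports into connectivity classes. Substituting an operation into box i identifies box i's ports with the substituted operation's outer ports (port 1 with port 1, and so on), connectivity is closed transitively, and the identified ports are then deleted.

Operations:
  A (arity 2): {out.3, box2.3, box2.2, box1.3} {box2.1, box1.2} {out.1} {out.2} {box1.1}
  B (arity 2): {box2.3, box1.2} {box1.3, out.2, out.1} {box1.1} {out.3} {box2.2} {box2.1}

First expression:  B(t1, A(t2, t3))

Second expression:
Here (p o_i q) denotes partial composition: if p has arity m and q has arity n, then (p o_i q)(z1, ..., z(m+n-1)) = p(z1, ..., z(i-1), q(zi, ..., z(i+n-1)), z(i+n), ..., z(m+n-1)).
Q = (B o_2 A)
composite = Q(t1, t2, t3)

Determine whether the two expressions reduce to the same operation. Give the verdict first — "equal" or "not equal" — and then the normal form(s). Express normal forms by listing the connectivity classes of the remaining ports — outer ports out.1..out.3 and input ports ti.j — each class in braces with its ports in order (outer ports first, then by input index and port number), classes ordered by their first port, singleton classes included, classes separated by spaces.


equal; both compose to {out.1, out.2, t1.3} {out.3} {t1.1} {t1.2, t2.3, t3.2, t3.3} {t2.1} {t2.2, t3.1}

The first expression reduces to {out.1, out.2, t1.3} {out.3} {t1.1} {t1.2, t2.3, t3.2, t3.3} {t2.1} {t2.2, t3.1}
The second expression reduces to {out.1, out.2, t1.3} {out.3} {t1.1} {t1.2, t2.3, t3.2, t3.3} {t2.1} {t2.2, t3.1}
One common form — equal.


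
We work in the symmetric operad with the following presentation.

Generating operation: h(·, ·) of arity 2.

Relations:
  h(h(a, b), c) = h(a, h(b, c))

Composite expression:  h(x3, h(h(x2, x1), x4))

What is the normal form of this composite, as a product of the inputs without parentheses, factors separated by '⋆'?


x3 ⋆ x2 ⋆ x1 ⋆ x4

Every regrouping of h is equal, so read the x-inputs in written order.
h(x2, x1) collapses to x2 ⋆ x1
h(h(x2, x1), x4) collapses to x2 ⋆ x1 ⋆ x4
h(x3, h(h(x2, x1), x4)) collapses to x3 ⋆ x2 ⋆ x1 ⋆ x4


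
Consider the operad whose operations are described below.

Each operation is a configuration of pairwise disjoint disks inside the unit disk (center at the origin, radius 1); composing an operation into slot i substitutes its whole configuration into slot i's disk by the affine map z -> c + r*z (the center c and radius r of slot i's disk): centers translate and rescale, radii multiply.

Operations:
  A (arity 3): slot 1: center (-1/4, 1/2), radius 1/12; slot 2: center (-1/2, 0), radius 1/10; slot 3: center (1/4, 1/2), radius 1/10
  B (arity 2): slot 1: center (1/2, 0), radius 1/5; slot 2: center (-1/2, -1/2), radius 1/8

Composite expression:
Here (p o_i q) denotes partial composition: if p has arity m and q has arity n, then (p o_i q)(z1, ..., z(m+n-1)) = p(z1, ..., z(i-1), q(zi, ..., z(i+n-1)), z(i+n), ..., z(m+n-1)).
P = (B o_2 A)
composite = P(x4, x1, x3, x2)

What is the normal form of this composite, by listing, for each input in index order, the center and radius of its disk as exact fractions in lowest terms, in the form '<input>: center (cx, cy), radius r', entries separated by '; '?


x1: center (-17/32, -7/16), radius 1/96; x2: center (-15/32, -7/16), radius 1/80; x3: center (-9/16, -1/2), radius 1/80; x4: center (1/2, 0), radius 1/5

Nesting under B composes maps z -> c + r*z down each x-path.
x4 passes through 1 substitution, ending at center (1/2, 0), radius 1/5
x1 passes through 2 substitutions, ending at center (-17/32, -7/16), radius 1/96
x3 passes through 2 substitutions, ending at center (-9/16, -1/2), radius 1/80
x2 passes through 2 substitutions, ending at center (-15/32, -7/16), radius 1/80


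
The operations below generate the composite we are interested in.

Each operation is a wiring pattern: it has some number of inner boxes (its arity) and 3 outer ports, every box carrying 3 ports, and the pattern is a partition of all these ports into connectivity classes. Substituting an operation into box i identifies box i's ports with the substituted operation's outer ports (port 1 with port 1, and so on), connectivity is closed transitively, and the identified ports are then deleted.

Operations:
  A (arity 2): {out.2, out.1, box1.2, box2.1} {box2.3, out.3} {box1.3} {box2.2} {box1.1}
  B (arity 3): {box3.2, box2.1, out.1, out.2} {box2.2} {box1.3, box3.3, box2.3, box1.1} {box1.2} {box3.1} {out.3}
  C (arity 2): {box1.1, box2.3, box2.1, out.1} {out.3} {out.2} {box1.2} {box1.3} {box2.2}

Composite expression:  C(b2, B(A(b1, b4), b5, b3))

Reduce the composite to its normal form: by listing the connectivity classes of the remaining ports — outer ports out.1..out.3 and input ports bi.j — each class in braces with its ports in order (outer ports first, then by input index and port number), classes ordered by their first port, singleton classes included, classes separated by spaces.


{out.1, b2.1, b3.2, b5.1} {out.2} {out.3} {b1.1} {b1.2, b3.3, b4.1, b4.3, b5.3} {b1.3} {b2.2} {b2.3} {b3.1} {b4.2} {b5.2}

Two ports join when wires chain via C-identified ports.
stage A: inputs (b1, b4), connectivity {out.1, out.2, b1.2, b4.1} {out.3, b4.3} {b1.1} {b1.3} {b4.2}, out.j its boundary
stage B: inputs (b1, b4, b5, b3), connectivity {out.1, out.2, b3.2, b5.1} {out.3} {b1.1} {b1.2, b3.3, b4.1, b4.3, b5.3} {b1.3} {b3.1} {b4.2} {b5.2}, out.j its boundary
stage C: inputs (b2, b1, b4, b5, b3), connectivity {out.1, b2.1, b3.2, b5.1} {out.2} {out.3} {b1.1} {b1.2, b3.3, b4.1, b4.3, b5.3} {b1.3} {b2.2} {b2.3} {b3.1} {b4.2} {b5.2}, out.j its boundary


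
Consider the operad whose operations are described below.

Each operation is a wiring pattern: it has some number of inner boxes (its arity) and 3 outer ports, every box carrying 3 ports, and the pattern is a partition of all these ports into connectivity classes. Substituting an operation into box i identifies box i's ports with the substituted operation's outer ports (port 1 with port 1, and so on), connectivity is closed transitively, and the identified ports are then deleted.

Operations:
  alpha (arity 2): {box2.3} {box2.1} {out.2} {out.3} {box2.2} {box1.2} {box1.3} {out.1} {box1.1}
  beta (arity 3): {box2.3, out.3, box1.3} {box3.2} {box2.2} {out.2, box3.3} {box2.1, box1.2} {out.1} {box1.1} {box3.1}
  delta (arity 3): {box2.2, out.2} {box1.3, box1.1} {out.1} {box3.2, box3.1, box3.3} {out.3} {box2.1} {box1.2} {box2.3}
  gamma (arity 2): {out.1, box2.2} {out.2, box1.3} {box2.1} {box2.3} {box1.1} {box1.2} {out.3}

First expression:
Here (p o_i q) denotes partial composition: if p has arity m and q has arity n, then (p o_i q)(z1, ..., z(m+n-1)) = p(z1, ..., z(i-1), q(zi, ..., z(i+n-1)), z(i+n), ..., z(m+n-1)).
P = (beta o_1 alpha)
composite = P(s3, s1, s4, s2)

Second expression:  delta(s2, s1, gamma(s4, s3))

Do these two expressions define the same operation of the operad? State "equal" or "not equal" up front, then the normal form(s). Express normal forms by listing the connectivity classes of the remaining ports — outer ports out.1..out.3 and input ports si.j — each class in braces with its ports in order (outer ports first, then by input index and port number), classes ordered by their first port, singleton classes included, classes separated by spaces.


not equal: they reduce to {out.1} {out.2, s2.3} {out.3, s4.3} {s1.1} {s1.2} {s1.3} {s2.1} {s2.2} {s3.1} {s3.2} {s3.3} {s4.1} {s4.2} and {out.1} {out.2, s1.2} {out.3} {s1.1} {s1.3} {s2.1, s2.3} {s2.2} {s3.1} {s3.2, s4.3} {s3.3} {s4.1} {s4.2}

Normal form of the first expression: {out.1} {out.2, s2.3} {out.3, s4.3} {s1.1} {s1.2} {s1.3} {s2.1} {s2.2} {s3.1} {s3.2} {s3.3} {s4.1} {s4.2}
Normal form of the second expression: {out.1} {out.2, s1.2} {out.3} {s1.1} {s1.3} {s2.1, s2.3} {s2.2} {s3.1} {s3.2, s4.3} {s3.3} {s4.1} {s4.2}
The forms do not match — not equal.


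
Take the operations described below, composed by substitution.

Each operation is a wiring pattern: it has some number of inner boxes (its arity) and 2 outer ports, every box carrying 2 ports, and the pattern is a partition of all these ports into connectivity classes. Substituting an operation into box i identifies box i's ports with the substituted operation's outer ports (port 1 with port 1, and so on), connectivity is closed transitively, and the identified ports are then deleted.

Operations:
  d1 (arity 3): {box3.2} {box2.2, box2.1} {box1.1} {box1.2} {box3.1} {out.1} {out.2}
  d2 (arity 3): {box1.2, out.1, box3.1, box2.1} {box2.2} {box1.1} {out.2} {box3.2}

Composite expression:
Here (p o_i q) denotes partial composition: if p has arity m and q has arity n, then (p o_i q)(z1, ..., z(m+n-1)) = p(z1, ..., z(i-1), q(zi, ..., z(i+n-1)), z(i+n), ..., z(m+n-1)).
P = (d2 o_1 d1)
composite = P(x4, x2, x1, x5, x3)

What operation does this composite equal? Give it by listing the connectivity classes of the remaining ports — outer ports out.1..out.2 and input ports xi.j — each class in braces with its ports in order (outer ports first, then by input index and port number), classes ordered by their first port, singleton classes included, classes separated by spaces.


{out.1, x3.1, x5.1} {out.2} {x1.1} {x1.2} {x2.1, x2.2} {x3.2} {x4.1} {x4.2} {x5.2}

After gluing at d2, chains via deleted ports link the x-ports.
stage d1: inputs (x4, x2, x1), connectivity {out.1} {out.2} {x1.1} {x1.2} {x2.1, x2.2} {x4.1} {x4.2}, out.j its boundary
stage d2: inputs (x4, x2, x1, x5, x3), connectivity {out.1, x3.1, x5.1} {out.2} {x1.1} {x1.2} {x2.1, x2.2} {x3.2} {x4.1} {x4.2} {x5.2}, out.j its boundary


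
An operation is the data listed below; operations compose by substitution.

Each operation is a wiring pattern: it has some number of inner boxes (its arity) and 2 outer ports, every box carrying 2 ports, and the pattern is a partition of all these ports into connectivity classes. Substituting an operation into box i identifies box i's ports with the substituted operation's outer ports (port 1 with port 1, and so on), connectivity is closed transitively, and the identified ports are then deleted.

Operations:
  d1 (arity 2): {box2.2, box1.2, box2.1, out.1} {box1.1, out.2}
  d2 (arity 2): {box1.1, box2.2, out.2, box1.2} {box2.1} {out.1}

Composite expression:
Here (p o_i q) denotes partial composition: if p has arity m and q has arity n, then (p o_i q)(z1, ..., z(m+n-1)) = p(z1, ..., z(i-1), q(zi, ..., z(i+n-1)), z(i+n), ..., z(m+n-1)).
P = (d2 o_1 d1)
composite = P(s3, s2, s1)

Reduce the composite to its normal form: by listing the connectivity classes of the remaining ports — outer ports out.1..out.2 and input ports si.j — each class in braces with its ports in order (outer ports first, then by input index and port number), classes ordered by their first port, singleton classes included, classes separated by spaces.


Reachability decides: close wires over d2-identified ports.
after d1, the pattern on (s3, s2) reads {out.1, s2.1, s2.2, s3.2} {out.2, s3.1} (out.j = its outer ports)
after d2, the pattern on (s3, s2, s1) reads {out.1} {out.2, s1.2, s2.1, s2.2, s3.1, s3.2} {s1.1} (out.j = its outer ports)

{out.1} {out.2, s1.2, s2.1, s2.2, s3.1, s3.2} {s1.1}
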